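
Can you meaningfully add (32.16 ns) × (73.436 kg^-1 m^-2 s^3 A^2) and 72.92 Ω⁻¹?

No

Expand each in SI base units:
  (32.16 ns) × (73.436 kg^-1 m^-2 s^3 A^2):  [s] · [kg⁻¹·m⁻²·s³·A²] = kg⁻¹·m⁻²·s⁴·A²
  72.92 Ω⁻¹:  Ω⁻¹ = (V·A⁻¹)⁻¹ = kg⁻¹·m⁻²·s³·A²
kg⁻¹·m⁻²·s⁴·A² ≠ kg⁻¹·m⁻²·s³·A², so they cannot be added.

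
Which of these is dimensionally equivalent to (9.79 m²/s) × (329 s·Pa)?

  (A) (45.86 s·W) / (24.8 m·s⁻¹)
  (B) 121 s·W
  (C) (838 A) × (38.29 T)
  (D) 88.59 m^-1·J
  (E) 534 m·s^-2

Reference: [m²·s⁻¹] · [kg·m⁻¹·s⁻¹] = kg·m·s⁻².
Each option:
  (A) [kg·m²·s⁻²] / [m·s⁻¹] = kg·m·s⁻¹
  (B) W·s = J·s⁻¹·s = kg·m²·s⁻²
  (C) [A] · [kg·s⁻²·A⁻¹] = kg·s⁻²
  (D) J·m⁻¹ = N·m·m⁻¹ = kg·m·s⁻²  ← same
  (E) m·s⁻²
Only (D) matches kg·m·s⁻².

(D)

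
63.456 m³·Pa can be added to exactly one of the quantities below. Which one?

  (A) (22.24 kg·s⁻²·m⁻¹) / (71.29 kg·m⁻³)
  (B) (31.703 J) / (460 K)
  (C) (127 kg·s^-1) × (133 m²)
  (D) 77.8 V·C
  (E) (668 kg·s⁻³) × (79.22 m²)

(D)

Reference: Pa·m³ = N·m⁻²·m³ = kg·m²·s⁻².
Each option:
  (A) [kg·m⁻¹·s⁻²] / [kg·m⁻³] = m²·s⁻²
  (B) [kg·m²·s⁻²] / [K] = kg·m²·s⁻²·K⁻¹
  (C) [kg·s⁻¹] · [m²] = kg·m²·s⁻¹
  (D) C·V = s·A·J·C⁻¹ = kg·m²·s⁻²  ← same
  (E) [kg·s⁻³] · [m²] = kg·m²·s⁻³
Only (D) matches kg·m²·s⁻².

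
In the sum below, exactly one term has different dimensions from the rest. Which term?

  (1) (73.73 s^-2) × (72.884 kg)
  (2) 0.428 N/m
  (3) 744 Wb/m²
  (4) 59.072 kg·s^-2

(3)

In SI base units:
  (1) [s⁻²] · [kg] = kg·s⁻²
  (2) N·m⁻¹ = kg·m·s⁻²·m⁻¹ = kg·s⁻²
  (3) Wb·m⁻² = V·s·m⁻² = kg·s⁻²·A⁻¹
  (4) kg·s⁻²
All reduce to kg·s⁻² except (3), which is kg·s⁻²·A⁻¹.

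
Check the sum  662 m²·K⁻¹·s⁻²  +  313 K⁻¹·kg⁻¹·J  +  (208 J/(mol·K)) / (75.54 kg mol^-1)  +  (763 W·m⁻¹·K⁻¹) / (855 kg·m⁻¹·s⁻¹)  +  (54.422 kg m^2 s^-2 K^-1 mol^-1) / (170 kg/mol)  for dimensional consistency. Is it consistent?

Work out the base dimensions of each:
  662 m²·K⁻¹·s⁻²:  m²·s⁻²·K⁻¹
  313 K⁻¹·kg⁻¹·J:  J·kg⁻¹·K⁻¹ = N·m·kg⁻¹·K⁻¹ = m²·s⁻²·K⁻¹
  (208 J/(mol·K)) / (75.54 kg mol^-1):  [kg·m²·s⁻²·K⁻¹·mol⁻¹] / [kg·mol⁻¹] = m²·s⁻²·K⁻¹
  (763 W·m⁻¹·K⁻¹) / (855 kg·m⁻¹·s⁻¹):  [kg·m·s⁻³·K⁻¹] / [kg·m⁻¹·s⁻¹] = m²·s⁻²·K⁻¹
  (54.422 kg m^2 s^-2 K^-1 mol^-1) / (170 kg/mol):  [kg·m²·s⁻²·K⁻¹·mol⁻¹] / [kg·mol⁻¹] = m²·s⁻²·K⁻¹
Every term reduces to m²·s⁻²·K⁻¹.

Yes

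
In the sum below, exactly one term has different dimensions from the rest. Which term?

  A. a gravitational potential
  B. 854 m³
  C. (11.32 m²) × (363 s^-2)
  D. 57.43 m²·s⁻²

B.

Dimensions:
  A. [gravitational potential] = m²·s⁻²
  B. m³
  C. [m²] · [s⁻²] = m²·s⁻²
  D. m²·s⁻²
All reduce to m²·s⁻² except B., which is m³.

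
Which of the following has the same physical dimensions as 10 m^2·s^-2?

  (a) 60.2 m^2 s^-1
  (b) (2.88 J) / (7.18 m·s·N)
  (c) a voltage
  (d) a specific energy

Reference: m²·s⁻².
Each option:
  (a) m²·s⁻¹
  (b) [kg·m²·s⁻²] / [kg·m²·s⁻¹] = s⁻¹
  (c) [voltage] = kg·m²·s⁻³·A⁻¹
  (d) [specific energy] = m²·s⁻²  ← same
Only (d) matches m²·s⁻².

(d)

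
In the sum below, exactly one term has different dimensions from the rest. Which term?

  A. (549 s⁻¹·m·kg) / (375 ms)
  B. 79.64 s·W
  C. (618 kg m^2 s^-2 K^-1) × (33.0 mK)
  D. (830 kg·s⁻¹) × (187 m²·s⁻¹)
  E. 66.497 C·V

A.

Expand each in SI base units:
  A. [kg·m·s⁻¹] / [s] = kg·m·s⁻²
  B. W·s = J·s⁻¹·s = kg·m²·s⁻²
  C. [kg·m²·s⁻²·K⁻¹] · [K] = kg·m²·s⁻²
  D. [kg·s⁻¹] · [m²·s⁻¹] = kg·m²·s⁻²
  E. C·V = s·A·J·C⁻¹ = kg·m²·s⁻²
All reduce to kg·m²·s⁻² except A., which is kg·m·s⁻².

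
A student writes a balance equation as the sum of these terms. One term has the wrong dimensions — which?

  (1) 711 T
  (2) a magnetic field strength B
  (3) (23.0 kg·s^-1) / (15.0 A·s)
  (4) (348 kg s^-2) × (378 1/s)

(4)

In SI base units:
  (1) T = Wb·m⁻² = kg·s⁻²·A⁻¹
  (2) [magnetic field strength B] = kg·s⁻²·A⁻¹
  (3) [kg·s⁻¹] / [s·A] = kg·s⁻²·A⁻¹
  (4) [kg·s⁻²] · [s⁻¹] = kg·s⁻³
All reduce to kg·s⁻²·A⁻¹ except (4), which is kg·s⁻³.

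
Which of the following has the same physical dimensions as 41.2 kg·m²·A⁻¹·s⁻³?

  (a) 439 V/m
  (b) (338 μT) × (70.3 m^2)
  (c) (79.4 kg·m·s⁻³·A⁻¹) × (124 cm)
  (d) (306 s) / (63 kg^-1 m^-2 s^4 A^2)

(c)

Reference: kg·m²·s⁻³·A⁻¹.
Each option:
  (a) V·m⁻¹ = J·C⁻¹·m⁻¹ = kg·m·s⁻³·A⁻¹
  (b) [kg·s⁻²·A⁻¹] · [m²] = kg·m²·s⁻²·A⁻¹
  (c) [kg·m·s⁻³·A⁻¹] · [m] = kg·m²·s⁻³·A⁻¹  ← same
  (d) [s] / [kg⁻¹·m⁻²·s⁴·A²] = kg·m²·s⁻³·A⁻²
Only (c) matches kg·m²·s⁻³·A⁻¹.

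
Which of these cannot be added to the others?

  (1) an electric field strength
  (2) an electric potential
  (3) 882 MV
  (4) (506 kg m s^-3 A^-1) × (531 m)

Dimensions:
  (1) [electric field strength] = kg·m·s⁻³·A⁻¹
  (2) [electric potential] = kg·m²·s⁻³·A⁻¹
  (3) V = J·C⁻¹ = kg·m²·s⁻³·A⁻¹
  (4) [kg·m·s⁻³·A⁻¹] · [m] = kg·m²·s⁻³·A⁻¹
All reduce to kg·m²·s⁻³·A⁻¹ except (1), which is kg·m·s⁻³·A⁻¹.

(1)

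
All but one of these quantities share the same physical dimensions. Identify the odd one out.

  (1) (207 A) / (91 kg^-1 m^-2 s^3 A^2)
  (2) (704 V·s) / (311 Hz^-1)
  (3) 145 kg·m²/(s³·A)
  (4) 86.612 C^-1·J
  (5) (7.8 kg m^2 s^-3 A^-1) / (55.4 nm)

Dimensions:
  (1) [A] / [kg⁻¹·m⁻²·s³·A²] = kg·m²·s⁻³·A⁻¹
  (2) [kg·m²·s⁻²·A⁻¹] / [s] = kg·m²·s⁻³·A⁻¹
  (3) kg·m²·s⁻³·A⁻¹
  (4) J·C⁻¹ = N·m·(s·A)⁻¹ = kg·m²·s⁻³·A⁻¹
  (5) [kg·m²·s⁻³·A⁻¹] / [m] = kg·m·s⁻³·A⁻¹
All reduce to kg·m²·s⁻³·A⁻¹ except (5), which is kg·m·s⁻³·A⁻¹.

(5)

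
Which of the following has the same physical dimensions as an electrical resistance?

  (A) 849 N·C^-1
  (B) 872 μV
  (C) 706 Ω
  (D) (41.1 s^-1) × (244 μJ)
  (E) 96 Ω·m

Reference: [electrical resistance] = kg·m²·s⁻³·A⁻².
Each option:
  (A) N·C⁻¹ = kg·m·s⁻²·(s·A)⁻¹ = kg·m·s⁻³·A⁻¹
  (B) V = J·C⁻¹ = kg·m²·s⁻³·A⁻¹
  (C) Ω = V·A⁻¹ = kg·m²·s⁻³·A⁻²  ← same
  (D) [s⁻¹] · [kg·m²·s⁻²] = kg·m²·s⁻³
  (E) Ω·m = V·A⁻¹·m = kg·m³·s⁻³·A⁻²
Only (C) matches kg·m²·s⁻³·A⁻².

(C)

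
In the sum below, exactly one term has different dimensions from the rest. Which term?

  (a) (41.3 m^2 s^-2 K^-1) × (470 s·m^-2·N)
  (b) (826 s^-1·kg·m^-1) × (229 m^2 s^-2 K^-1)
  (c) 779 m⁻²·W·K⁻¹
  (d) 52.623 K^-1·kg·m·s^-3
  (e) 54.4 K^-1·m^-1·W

(c)

Expand each in SI base units:
  (a) [m²·s⁻²·K⁻¹] · [kg·m⁻¹·s⁻¹] = kg·m·s⁻³·K⁻¹
  (b) [kg·m⁻¹·s⁻¹] · [m²·s⁻²·K⁻¹] = kg·m·s⁻³·K⁻¹
  (c) W·m⁻²·K⁻¹ = J·s⁻¹·m⁻²·K⁻¹ = kg·s⁻³·K⁻¹
  (d) kg·m·s⁻³·K⁻¹
  (e) W·m⁻¹·K⁻¹ = J·s⁻¹·m⁻¹·K⁻¹ = kg·m·s⁻³·K⁻¹
All reduce to kg·m·s⁻³·K⁻¹ except (c), which is kg·s⁻³·K⁻¹.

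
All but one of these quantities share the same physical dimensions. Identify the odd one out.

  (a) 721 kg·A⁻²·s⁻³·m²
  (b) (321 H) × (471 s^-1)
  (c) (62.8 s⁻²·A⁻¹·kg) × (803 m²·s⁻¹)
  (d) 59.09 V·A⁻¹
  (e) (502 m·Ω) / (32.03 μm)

(c)

Work out the base dimensions of each:
  (a) kg·m²·s⁻³·A⁻²
  (b) [kg·m²·s⁻²·A⁻²] · [s⁻¹] = kg·m²·s⁻³·A⁻²
  (c) [kg·s⁻²·A⁻¹] · [m²·s⁻¹] = kg·m²·s⁻³·A⁻¹
  (d) V·A⁻¹ = J·C⁻¹·A⁻¹ = kg·m²·s⁻³·A⁻²
  (e) [kg·m³·s⁻³·A⁻²] / [m] = kg·m²·s⁻³·A⁻²
All reduce to kg·m²·s⁻³·A⁻² except (c), which is kg·m²·s⁻³·A⁻¹.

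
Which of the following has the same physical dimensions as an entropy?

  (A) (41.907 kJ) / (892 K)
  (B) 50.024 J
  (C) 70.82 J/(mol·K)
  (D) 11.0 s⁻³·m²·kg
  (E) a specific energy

Reference: [entropy] = kg·m²·s⁻²·K⁻¹.
Each option:
  (A) [kg·m²·s⁻²] / [K] = kg·m²·s⁻²·K⁻¹  ← same
  (B) J = N·m = kg·m²·s⁻²
  (C) J·mol⁻¹·K⁻¹ = N·m·mol⁻¹·K⁻¹ = kg·m²·s⁻²·K⁻¹·mol⁻¹
  (D) kg·m²·s⁻³
  (E) [specific energy] = m²·s⁻²
Only (A) matches kg·m²·s⁻²·K⁻¹.

(A)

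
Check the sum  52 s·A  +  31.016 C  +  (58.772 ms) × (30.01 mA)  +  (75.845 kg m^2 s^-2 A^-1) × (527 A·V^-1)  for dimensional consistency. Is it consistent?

Work out the base dimensions of each:
  52 s·A:  A·s = s·A
  31.016 C:  C = s·A
  (58.772 ms) × (30.01 mA):  [s] · [A] = s·A
  (75.845 kg m^2 s^-2 A^-1) × (527 A·V^-1):  [kg·m²·s⁻²·A⁻¹] · [kg⁻¹·m⁻²·s³·A²] = s·A
Every term reduces to s·A.

Yes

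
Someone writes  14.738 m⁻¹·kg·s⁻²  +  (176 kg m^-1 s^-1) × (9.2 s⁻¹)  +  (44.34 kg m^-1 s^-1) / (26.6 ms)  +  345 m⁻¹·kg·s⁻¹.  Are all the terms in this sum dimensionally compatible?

No

In SI base units:
  14.738 m⁻¹·kg·s⁻²:  kg·m⁻¹·s⁻²
  (176 kg m^-1 s^-1) × (9.2 s⁻¹):  [kg·m⁻¹·s⁻¹] · [s⁻¹] = kg·m⁻¹·s⁻²
  (44.34 kg m^-1 s^-1) / (26.6 ms):  [kg·m⁻¹·s⁻¹] / [s] = kg·m⁻¹·s⁻²
  345 m⁻¹·kg·s⁻¹:  kg·m⁻¹·s⁻¹
The terms do not share a single dimension (kg·m⁻¹·s⁻² vs kg·m⁻¹·s⁻¹).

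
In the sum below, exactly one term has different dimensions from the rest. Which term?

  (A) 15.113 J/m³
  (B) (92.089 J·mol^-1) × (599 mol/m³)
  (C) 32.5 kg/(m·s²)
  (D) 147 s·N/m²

Work out the base dimensions of each:
  (A) J·m⁻³ = N·m·m⁻³ = kg·m⁻¹·s⁻²
  (B) [kg·m²·s⁻²·mol⁻¹] · [m⁻³·mol] = kg·m⁻¹·s⁻²
  (C) kg·m⁻¹·s⁻²
  (D) N·s·m⁻² = kg·m·s⁻²·s·m⁻² = kg·m⁻¹·s⁻¹
All reduce to kg·m⁻¹·s⁻² except (D), which is kg·m⁻¹·s⁻¹.

(D)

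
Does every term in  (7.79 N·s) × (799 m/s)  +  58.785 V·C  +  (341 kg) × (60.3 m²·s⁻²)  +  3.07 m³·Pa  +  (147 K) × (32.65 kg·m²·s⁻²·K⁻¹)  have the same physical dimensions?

In SI base units:
  (7.79 N·s) × (799 m/s):  [kg·m·s⁻¹] · [m·s⁻¹] = kg·m²·s⁻²
  58.785 V·C:  C·V = s·A·J·C⁻¹ = kg·m²·s⁻²
  (341 kg) × (60.3 m²·s⁻²):  [kg] · [m²·s⁻²] = kg·m²·s⁻²
  3.07 m³·Pa:  Pa·m³ = N·m⁻²·m³ = kg·m²·s⁻²
  (147 K) × (32.65 kg·m²·s⁻²·K⁻¹):  [K] · [kg·m²·s⁻²·K⁻¹] = kg·m²·s⁻²
Every term reduces to kg·m²·s⁻².

Yes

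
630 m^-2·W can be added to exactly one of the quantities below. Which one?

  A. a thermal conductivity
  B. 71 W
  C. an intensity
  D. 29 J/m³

Reference: W·m⁻² = J·s⁻¹·m⁻² = kg·s⁻³.
Each option:
  A. [thermal conductivity] = kg·m·s⁻³·K⁻¹
  B. W = J·s⁻¹ = kg·m²·s⁻³
  C. [intensity] = kg·s⁻³  ← same
  D. J·m⁻³ = N·m·m⁻³ = kg·m⁻¹·s⁻²
Only C. matches kg·s⁻³.

C.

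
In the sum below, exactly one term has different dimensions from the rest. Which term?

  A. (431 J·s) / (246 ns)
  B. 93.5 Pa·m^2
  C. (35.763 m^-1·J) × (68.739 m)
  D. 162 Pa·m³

Expand each in SI base units:
  A. [kg·m²·s⁻¹] / [s] = kg·m²·s⁻²
  B. Pa·m² = N·m⁻²·m² = kg·m·s⁻²
  C. [kg·m·s⁻²] · [m] = kg·m²·s⁻²
  D. Pa·m³ = N·m⁻²·m³ = kg·m²·s⁻²
All reduce to kg·m²·s⁻² except B., which is kg·m·s⁻².

B.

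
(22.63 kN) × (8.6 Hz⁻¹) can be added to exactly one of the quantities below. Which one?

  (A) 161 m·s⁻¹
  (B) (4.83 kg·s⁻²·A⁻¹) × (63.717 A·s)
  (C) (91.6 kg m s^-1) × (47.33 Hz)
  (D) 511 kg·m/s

(D)

Reference: [kg·m·s⁻²] · [s] = kg·m·s⁻¹.
Each option:
  (A) m·s⁻¹
  (B) [kg·s⁻²·A⁻¹] · [s·A] = kg·s⁻¹
  (C) [kg·m·s⁻¹] · [s⁻¹] = kg·m·s⁻²
  (D) kg·m·s⁻¹  ← same
Only (D) matches kg·m·s⁻¹.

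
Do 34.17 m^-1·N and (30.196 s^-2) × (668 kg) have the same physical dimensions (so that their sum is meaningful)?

Yes

Dimensions:
  34.17 m^-1·N:  N·m⁻¹ = kg·m·s⁻²·m⁻¹ = kg·s⁻²
  (30.196 s^-2) × (668 kg):  [s⁻²] · [kg] = kg·s⁻²
Both are kg·s⁻², so they have the same dimensions and can be added.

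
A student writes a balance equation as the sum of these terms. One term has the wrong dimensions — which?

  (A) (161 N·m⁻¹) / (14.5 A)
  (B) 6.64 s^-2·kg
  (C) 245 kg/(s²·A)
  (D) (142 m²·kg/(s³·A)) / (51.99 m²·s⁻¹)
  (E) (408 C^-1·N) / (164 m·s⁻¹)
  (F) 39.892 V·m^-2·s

Reduce each to base SI dimensions:
  (A) [kg·s⁻²] / [A] = kg·s⁻²·A⁻¹
  (B) kg·s⁻²
  (C) kg·s⁻²·A⁻¹
  (D) [kg·m²·s⁻³·A⁻¹] / [m²·s⁻¹] = kg·s⁻²·A⁻¹
  (E) [kg·m·s⁻³·A⁻¹] / [m·s⁻¹] = kg·s⁻²·A⁻¹
  (F) V·s·m⁻² = J·C⁻¹·s·m⁻² = kg·s⁻²·A⁻¹
All reduce to kg·s⁻²·A⁻¹ except (B), which is kg·s⁻².

(B)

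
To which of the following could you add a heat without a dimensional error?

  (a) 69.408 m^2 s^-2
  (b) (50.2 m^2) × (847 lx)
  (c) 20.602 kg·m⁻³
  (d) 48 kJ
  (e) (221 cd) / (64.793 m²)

(d)

Reference: [heat] = kg·m²·s⁻².
Each option:
  (a) m²·s⁻²
  (b) [m²] · [m⁻²·cd] = cd
  (c) kg·m⁻³
  (d) J = N·m = kg·m²·s⁻²  ← same
  (e) [cd] / [m²] = m⁻²·cd
Only (d) matches kg·m²·s⁻².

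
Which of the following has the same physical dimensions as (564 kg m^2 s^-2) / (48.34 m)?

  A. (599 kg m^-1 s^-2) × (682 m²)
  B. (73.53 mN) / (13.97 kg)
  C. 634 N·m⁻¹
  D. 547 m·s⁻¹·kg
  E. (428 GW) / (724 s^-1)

A.

Reference: [kg·m²·s⁻²] / [m] = kg·m·s⁻².
Each option:
  A. [kg·m⁻¹·s⁻²] · [m²] = kg·m·s⁻²  ← same
  B. [kg·m·s⁻²] / [kg] = m·s⁻²
  C. N·m⁻¹ = kg·m·s⁻²·m⁻¹ = kg·s⁻²
  D. kg·m·s⁻¹
  E. [kg·m²·s⁻³] / [s⁻¹] = kg·m²·s⁻²
Only A. matches kg·m·s⁻².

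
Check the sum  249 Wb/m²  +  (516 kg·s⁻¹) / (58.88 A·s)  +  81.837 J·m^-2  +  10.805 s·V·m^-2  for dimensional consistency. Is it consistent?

No

Work out the base dimensions of each:
  249 Wb/m²:  Wb·m⁻² = V·s·m⁻² = kg·s⁻²·A⁻¹
  (516 kg·s⁻¹) / (58.88 A·s):  [kg·s⁻¹] / [s·A] = kg·s⁻²·A⁻¹
  81.837 J·m^-2:  J·m⁻² = N·m·m⁻² = kg·s⁻²
  10.805 s·V·m^-2:  V·s·m⁻² = J·C⁻¹·s·m⁻² = kg·s⁻²·A⁻¹
The terms do not share a single dimension (kg·s⁻² vs kg·s⁻²·A⁻¹).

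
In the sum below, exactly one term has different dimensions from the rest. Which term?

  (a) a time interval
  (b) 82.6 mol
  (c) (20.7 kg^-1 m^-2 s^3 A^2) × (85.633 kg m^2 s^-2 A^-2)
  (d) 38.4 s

Work out the base dimensions of each:
  (a) [time interval] = s
  (b) mol
  (c) [kg⁻¹·m⁻²·s³·A²] · [kg·m²·s⁻²·A⁻²] = s
  (d) s
All reduce to s except (b), which is mol.

(b)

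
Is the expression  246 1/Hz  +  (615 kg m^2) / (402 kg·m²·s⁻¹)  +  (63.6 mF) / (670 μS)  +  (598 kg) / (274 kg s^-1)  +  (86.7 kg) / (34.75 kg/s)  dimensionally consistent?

Work out the base dimensions of each:
  246 1/Hz:  Hz⁻¹ = (s⁻¹)⁻¹ = s
  (615 kg m^2) / (402 kg·m²·s⁻¹):  [kg·m²] / [kg·m²·s⁻¹] = s
  (63.6 mF) / (670 μS):  [kg⁻¹·m⁻²·s⁴·A²] / [kg⁻¹·m⁻²·s³·A²] = s
  (598 kg) / (274 kg s^-1):  [kg] / [kg·s⁻¹] = s
  (86.7 kg) / (34.75 kg/s):  [kg] / [kg·s⁻¹] = s
Every term reduces to s.

Yes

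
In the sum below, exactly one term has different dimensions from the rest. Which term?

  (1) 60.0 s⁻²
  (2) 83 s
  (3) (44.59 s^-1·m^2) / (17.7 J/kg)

(1)

In SI base units:
  (1) s⁻²
  (2) s
  (3) [m²·s⁻¹] / [m²·s⁻²] = s
All reduce to s except (1), which is s⁻².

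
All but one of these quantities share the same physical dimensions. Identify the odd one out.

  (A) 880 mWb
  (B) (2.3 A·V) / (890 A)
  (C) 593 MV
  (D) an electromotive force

(A)

Reduce each to base SI dimensions:
  (A) Wb = V·s = kg·m²·s⁻²·A⁻¹
  (B) [kg·m²·s⁻³] / [A] = kg·m²·s⁻³·A⁻¹
  (C) V = J·C⁻¹ = kg·m²·s⁻³·A⁻¹
  (D) [electromotive force] = kg·m²·s⁻³·A⁻¹
All reduce to kg·m²·s⁻³·A⁻¹ except (A), which is kg·m²·s⁻²·A⁻¹.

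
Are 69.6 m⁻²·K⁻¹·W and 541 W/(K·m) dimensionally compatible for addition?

Expand each in SI base units:
  69.6 m⁻²·K⁻¹·W:  W·m⁻²·K⁻¹ = J·s⁻¹·m⁻²·K⁻¹ = kg·s⁻³·K⁻¹
  541 W/(K·m):  W·m⁻¹·K⁻¹ = J·s⁻¹·m⁻¹·K⁻¹ = kg·m·s⁻³·K⁻¹
kg·s⁻³·K⁻¹ ≠ kg·m·s⁻³·K⁻¹, so they cannot be added.

No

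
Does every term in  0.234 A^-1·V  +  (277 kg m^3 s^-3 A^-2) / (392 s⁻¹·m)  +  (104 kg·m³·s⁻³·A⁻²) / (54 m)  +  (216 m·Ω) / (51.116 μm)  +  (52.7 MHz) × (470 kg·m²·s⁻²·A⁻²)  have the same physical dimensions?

No

Work out the base dimensions of each:
  0.234 A^-1·V:  V·A⁻¹ = J·C⁻¹·A⁻¹ = kg·m²·s⁻³·A⁻²
  (277 kg m^3 s^-3 A^-2) / (392 s⁻¹·m):  [kg·m³·s⁻³·A⁻²] / [m·s⁻¹] = kg·m²·s⁻²·A⁻²
  (104 kg·m³·s⁻³·A⁻²) / (54 m):  [kg·m³·s⁻³·A⁻²] / [m] = kg·m²·s⁻³·A⁻²
  (216 m·Ω) / (51.116 μm):  [kg·m³·s⁻³·A⁻²] / [m] = kg·m²·s⁻³·A⁻²
  (52.7 MHz) × (470 kg·m²·s⁻²·A⁻²):  [s⁻¹] · [kg·m²·s⁻²·A⁻²] = kg·m²·s⁻³·A⁻²
The terms do not share a single dimension (kg·m²·s⁻²·A⁻² vs kg·m²·s⁻³·A⁻²).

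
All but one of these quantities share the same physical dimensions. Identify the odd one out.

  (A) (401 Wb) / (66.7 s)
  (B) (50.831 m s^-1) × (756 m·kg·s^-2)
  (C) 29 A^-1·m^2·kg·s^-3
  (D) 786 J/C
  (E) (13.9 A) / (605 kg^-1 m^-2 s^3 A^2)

(B)

Reduce each to base SI dimensions:
  (A) [kg·m²·s⁻²·A⁻¹] / [s] = kg·m²·s⁻³·A⁻¹
  (B) [m·s⁻¹] · [kg·m·s⁻²] = kg·m²·s⁻³
  (C) kg·m²·s⁻³·A⁻¹
  (D) J·C⁻¹ = N·m·(s·A)⁻¹ = kg·m²·s⁻³·A⁻¹
  (E) [A] / [kg⁻¹·m⁻²·s³·A²] = kg·m²·s⁻³·A⁻¹
All reduce to kg·m²·s⁻³·A⁻¹ except (B), which is kg·m²·s⁻³.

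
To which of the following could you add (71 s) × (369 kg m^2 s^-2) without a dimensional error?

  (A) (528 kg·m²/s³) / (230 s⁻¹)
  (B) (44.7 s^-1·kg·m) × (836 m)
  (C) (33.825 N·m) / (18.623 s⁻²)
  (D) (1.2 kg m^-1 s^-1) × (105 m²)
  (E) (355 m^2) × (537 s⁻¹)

Reference: [s] · [kg·m²·s⁻²] = kg·m²·s⁻¹.
Each option:
  (A) [kg·m²·s⁻³] / [s⁻¹] = kg·m²·s⁻²
  (B) [kg·m·s⁻¹] · [m] = kg·m²·s⁻¹  ← same
  (C) [kg·m²·s⁻²] / [s⁻²] = kg·m²
  (D) [kg·m⁻¹·s⁻¹] · [m²] = kg·m·s⁻¹
  (E) [m²] · [s⁻¹] = m²·s⁻¹
Only (B) matches kg·m²·s⁻¹.

(B)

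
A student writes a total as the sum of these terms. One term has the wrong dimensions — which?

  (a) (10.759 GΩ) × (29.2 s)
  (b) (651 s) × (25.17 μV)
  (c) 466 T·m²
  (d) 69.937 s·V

Reduce each to base SI dimensions:
  (a) [kg·m²·s⁻³·A⁻²] · [s] = kg·m²·s⁻²·A⁻²
  (b) [s] · [kg·m²·s⁻³·A⁻¹] = kg·m²·s⁻²·A⁻¹
  (c) T·m² = Wb·m⁻²·m² = kg·m²·s⁻²·A⁻¹
  (d) V·s = J·C⁻¹·s = kg·m²·s⁻²·A⁻¹
All reduce to kg·m²·s⁻²·A⁻¹ except (a), which is kg·m²·s⁻²·A⁻².

(a)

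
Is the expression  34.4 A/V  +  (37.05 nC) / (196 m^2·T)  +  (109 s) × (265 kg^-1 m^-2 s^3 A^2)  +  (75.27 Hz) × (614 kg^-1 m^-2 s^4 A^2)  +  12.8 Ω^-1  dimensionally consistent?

In SI base units:
  34.4 A/V:  A·V⁻¹ = A·(J·C⁻¹)⁻¹ = kg⁻¹·m⁻²·s³·A²
  (37.05 nC) / (196 m^2·T):  [s·A] / [kg·m²·s⁻²·A⁻¹] = kg⁻¹·m⁻²·s³·A²
  (109 s) × (265 kg^-1 m^-2 s^3 A^2):  [s] · [kg⁻¹·m⁻²·s³·A²] = kg⁻¹·m⁻²·s⁴·A²
  (75.27 Hz) × (614 kg^-1 m^-2 s^4 A^2):  [s⁻¹] · [kg⁻¹·m⁻²·s⁴·A²] = kg⁻¹·m⁻²·s³·A²
  12.8 Ω^-1:  Ω⁻¹ = (V·A⁻¹)⁻¹ = kg⁻¹·m⁻²·s³·A²
The terms do not share a single dimension (kg⁻¹·m⁻²·s³·A² vs kg⁻¹·m⁻²·s⁴·A²).

No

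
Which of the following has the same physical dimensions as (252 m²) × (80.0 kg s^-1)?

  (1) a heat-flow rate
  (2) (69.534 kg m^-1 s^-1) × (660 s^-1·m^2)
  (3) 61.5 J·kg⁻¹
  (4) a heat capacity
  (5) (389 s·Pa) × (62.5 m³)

Reference: [m²] · [kg·s⁻¹] = kg·m²·s⁻¹.
Each option:
  (1) [heat-flow rate] = kg·m²·s⁻³
  (2) [kg·m⁻¹·s⁻¹] · [m²·s⁻¹] = kg·m·s⁻²
  (3) J·kg⁻¹ = N·m·kg⁻¹ = m²·s⁻²
  (4) [heat capacity] = kg·m²·s⁻²·K⁻¹
  (5) [kg·m⁻¹·s⁻¹] · [m³] = kg·m²·s⁻¹  ← same
Only (5) matches kg·m²·s⁻¹.

(5)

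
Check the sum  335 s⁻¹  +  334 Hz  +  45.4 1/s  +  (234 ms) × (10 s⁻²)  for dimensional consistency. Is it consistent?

Yes

Reduce each to base SI dimensions:
  335 s⁻¹:  s⁻¹
  334 Hz:  Hz = s⁻¹
  45.4 1/s:  s⁻¹
  (234 ms) × (10 s⁻²):  [s] · [s⁻²] = s⁻¹
Every term reduces to s⁻¹.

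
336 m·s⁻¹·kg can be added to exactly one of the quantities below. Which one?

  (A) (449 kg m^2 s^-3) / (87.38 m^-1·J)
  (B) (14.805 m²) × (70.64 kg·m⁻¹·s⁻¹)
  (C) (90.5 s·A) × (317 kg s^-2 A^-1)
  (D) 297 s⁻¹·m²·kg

Reference: kg·m·s⁻¹.
Each option:
  (A) [kg·m²·s⁻³] / [kg·m·s⁻²] = m·s⁻¹
  (B) [m²] · [kg·m⁻¹·s⁻¹] = kg·m·s⁻¹  ← same
  (C) [s·A] · [kg·s⁻²·A⁻¹] = kg·s⁻¹
  (D) kg·m²·s⁻¹
Only (B) matches kg·m·s⁻¹.

(B)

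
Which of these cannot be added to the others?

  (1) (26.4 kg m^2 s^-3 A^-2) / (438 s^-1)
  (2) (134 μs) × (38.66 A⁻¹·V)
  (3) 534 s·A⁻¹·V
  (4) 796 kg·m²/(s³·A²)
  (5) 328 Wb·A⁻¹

(4)

Work out the base dimensions of each:
  (1) [kg·m²·s⁻³·A⁻²] / [s⁻¹] = kg·m²·s⁻²·A⁻²
  (2) [s] · [kg·m²·s⁻³·A⁻²] = kg·m²·s⁻²·A⁻²
  (3) V·s·A⁻¹ = J·C⁻¹·s·A⁻¹ = kg·m²·s⁻²·A⁻²
  (4) kg·m²·s⁻³·A⁻²
  (5) Wb·A⁻¹ = V·s·A⁻¹ = kg·m²·s⁻²·A⁻²
All reduce to kg·m²·s⁻²·A⁻² except (4), which is kg·m²·s⁻³·A⁻².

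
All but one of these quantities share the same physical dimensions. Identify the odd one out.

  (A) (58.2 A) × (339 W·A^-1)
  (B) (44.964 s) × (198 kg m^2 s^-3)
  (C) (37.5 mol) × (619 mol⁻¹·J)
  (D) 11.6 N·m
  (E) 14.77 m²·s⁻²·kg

Work out the base dimensions of each:
  (A) [A] · [kg·m²·s⁻³·A⁻¹] = kg·m²·s⁻³
  (B) [s] · [kg·m²·s⁻³] = kg·m²·s⁻²
  (C) [mol] · [kg·m²·s⁻²·mol⁻¹] = kg·m²·s⁻²
  (D) N·m = kg·m·s⁻²·m = kg·m²·s⁻²
  (E) kg·m²·s⁻²
All reduce to kg·m²·s⁻² except (A), which is kg·m²·s⁻³.

(A)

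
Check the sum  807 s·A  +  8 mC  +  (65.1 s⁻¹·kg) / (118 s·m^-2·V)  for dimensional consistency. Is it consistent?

Dimensions:
  807 s·A:  A·s = s·A
  8 mC:  C = s·A
  (65.1 s⁻¹·kg) / (118 s·m^-2·V):  [kg·s⁻¹] / [kg·s⁻²·A⁻¹] = s·A
Every term reduces to s·A.

Yes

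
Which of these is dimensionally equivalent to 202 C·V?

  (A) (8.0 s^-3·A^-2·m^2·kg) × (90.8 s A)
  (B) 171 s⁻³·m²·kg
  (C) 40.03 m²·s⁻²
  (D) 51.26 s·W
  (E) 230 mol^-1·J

Reference: C·V = s·A·J·C⁻¹ = kg·m²·s⁻².
Each option:
  (A) [kg·m²·s⁻³·A⁻²] · [s·A] = kg·m²·s⁻²·A⁻¹
  (B) kg·m²·s⁻³
  (C) m²·s⁻²
  (D) W·s = J·s⁻¹·s = kg·m²·s⁻²  ← same
  (E) J·mol⁻¹ = N·m·mol⁻¹ = kg·m²·s⁻²·mol⁻¹
Only (D) matches kg·m²·s⁻².

(D)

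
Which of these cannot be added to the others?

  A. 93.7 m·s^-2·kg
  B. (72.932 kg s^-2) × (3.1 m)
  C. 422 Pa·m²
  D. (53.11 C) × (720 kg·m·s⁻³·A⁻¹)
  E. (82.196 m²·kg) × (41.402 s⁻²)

Work out the base dimensions of each:
  A. kg·m·s⁻²
  B. [kg·s⁻²] · [m] = kg·m·s⁻²
  C. Pa·m² = N·m⁻²·m² = kg·m·s⁻²
  D. [s·A] · [kg·m·s⁻³·A⁻¹] = kg·m·s⁻²
  E. [kg·m²] · [s⁻²] = kg·m²·s⁻²
All reduce to kg·m·s⁻² except E., which is kg·m²·s⁻².

E.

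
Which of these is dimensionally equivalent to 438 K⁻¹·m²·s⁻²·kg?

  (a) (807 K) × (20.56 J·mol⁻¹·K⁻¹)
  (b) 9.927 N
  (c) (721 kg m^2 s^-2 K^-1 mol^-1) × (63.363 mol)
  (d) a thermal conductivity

(c)

Reference: kg·m²·s⁻²·K⁻¹.
Each option:
  (a) [K] · [kg·m²·s⁻²·K⁻¹·mol⁻¹] = kg·m²·s⁻²·mol⁻¹
  (b) N = kg·m·s⁻²
  (c) [kg·m²·s⁻²·K⁻¹·mol⁻¹] · [mol] = kg·m²·s⁻²·K⁻¹  ← same
  (d) [thermal conductivity] = kg·m·s⁻³·K⁻¹
Only (c) matches kg·m²·s⁻²·K⁻¹.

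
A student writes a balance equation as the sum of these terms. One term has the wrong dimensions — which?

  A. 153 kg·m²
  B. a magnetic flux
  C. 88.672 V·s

In SI base units:
  A. kg·m²
  B. [magnetic flux] = kg·m²·s⁻²·A⁻¹
  C. V·s = J·C⁻¹·s = kg·m²·s⁻²·A⁻¹
All reduce to kg·m²·s⁻²·A⁻¹ except A., which is kg·m².

A.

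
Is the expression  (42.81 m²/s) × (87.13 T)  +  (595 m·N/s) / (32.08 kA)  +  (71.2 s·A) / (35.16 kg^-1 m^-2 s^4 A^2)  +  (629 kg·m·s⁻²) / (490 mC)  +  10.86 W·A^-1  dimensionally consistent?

No

Expand each in SI base units:
  (42.81 m²/s) × (87.13 T):  [m²·s⁻¹] · [kg·s⁻²·A⁻¹] = kg·m²·s⁻³·A⁻¹
  (595 m·N/s) / (32.08 kA):  [kg·m²·s⁻³] / [A] = kg·m²·s⁻³·A⁻¹
  (71.2 s·A) / (35.16 kg^-1 m^-2 s^4 A^2):  [s·A] / [kg⁻¹·m⁻²·s⁴·A²] = kg·m²·s⁻³·A⁻¹
  (629 kg·m·s⁻²) / (490 mC):  [kg·m·s⁻²] / [s·A] = kg·m·s⁻³·A⁻¹
  10.86 W·A^-1:  W·A⁻¹ = J·s⁻¹·A⁻¹ = kg·m²·s⁻³·A⁻¹
The terms do not share a single dimension (kg·m²·s⁻³·A⁻¹ vs kg·m·s⁻³·A⁻¹).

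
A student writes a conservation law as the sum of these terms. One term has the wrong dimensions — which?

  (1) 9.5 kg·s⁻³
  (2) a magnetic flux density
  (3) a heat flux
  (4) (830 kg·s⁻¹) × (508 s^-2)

(2)

Reduce each to base SI dimensions:
  (1) kg·s⁻³
  (2) [magnetic flux density] = kg·s⁻²·A⁻¹
  (3) [heat flux] = kg·s⁻³
  (4) [kg·s⁻¹] · [s⁻²] = kg·s⁻³
All reduce to kg·s⁻³ except (2), which is kg·s⁻²·A⁻¹.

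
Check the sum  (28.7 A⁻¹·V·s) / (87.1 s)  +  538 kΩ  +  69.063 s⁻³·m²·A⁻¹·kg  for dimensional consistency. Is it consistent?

No

Expand each in SI base units:
  (28.7 A⁻¹·V·s) / (87.1 s):  [kg·m²·s⁻²·A⁻²] / [s] = kg·m²·s⁻³·A⁻²
  538 kΩ:  Ω = V·A⁻¹ = kg·m²·s⁻³·A⁻²
  69.063 s⁻³·m²·A⁻¹·kg:  kg·m²·s⁻³·A⁻¹
The terms do not share a single dimension (kg·m²·s⁻³·A⁻² vs kg·m²·s⁻³·A⁻¹).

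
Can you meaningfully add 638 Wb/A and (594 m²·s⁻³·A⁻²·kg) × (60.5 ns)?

In SI base units:
  638 Wb/A:  Wb·A⁻¹ = V·s·A⁻¹ = kg·m²·s⁻²·A⁻²
  (594 m²·s⁻³·A⁻²·kg) × (60.5 ns):  [kg·m²·s⁻³·A⁻²] · [s] = kg·m²·s⁻²·A⁻²
Both are kg·m²·s⁻²·A⁻², so they have the same dimensions and can be added.

Yes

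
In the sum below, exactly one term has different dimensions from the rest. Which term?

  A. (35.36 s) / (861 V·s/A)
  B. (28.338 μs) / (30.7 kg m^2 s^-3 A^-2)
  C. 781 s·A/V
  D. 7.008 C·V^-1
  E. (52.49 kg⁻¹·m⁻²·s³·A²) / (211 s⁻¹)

A.

Dimensions:
  A. [s] / [kg·m²·s⁻²·A⁻²] = kg⁻¹·m⁻²·s³·A²
  B. [s] / [kg·m²·s⁻³·A⁻²] = kg⁻¹·m⁻²·s⁴·A²
  C. A·s·V⁻¹ = A·s·(J·C⁻¹)⁻¹ = kg⁻¹·m⁻²·s⁴·A²
  D. C·V⁻¹ = s·A·(J·C⁻¹)⁻¹ = kg⁻¹·m⁻²·s⁴·A²
  E. [kg⁻¹·m⁻²·s³·A²] / [s⁻¹] = kg⁻¹·m⁻²·s⁴·A²
All reduce to kg⁻¹·m⁻²·s⁴·A² except A., which is kg⁻¹·m⁻²·s³·A².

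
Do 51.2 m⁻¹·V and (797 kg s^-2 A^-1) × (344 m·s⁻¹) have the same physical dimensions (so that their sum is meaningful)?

Yes

Dimensions:
  51.2 m⁻¹·V:  V·m⁻¹ = J·C⁻¹·m⁻¹ = kg·m·s⁻³·A⁻¹
  (797 kg s^-2 A^-1) × (344 m·s⁻¹):  [kg·s⁻²·A⁻¹] · [m·s⁻¹] = kg·m·s⁻³·A⁻¹
Both are kg·m·s⁻³·A⁻¹, so they have the same dimensions and can be added.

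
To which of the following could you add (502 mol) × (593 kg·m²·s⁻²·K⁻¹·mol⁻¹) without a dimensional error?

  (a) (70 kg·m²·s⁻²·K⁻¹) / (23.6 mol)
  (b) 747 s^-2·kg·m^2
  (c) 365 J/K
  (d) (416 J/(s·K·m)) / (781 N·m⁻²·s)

(c)

Reference: [mol] · [kg·m²·s⁻²·K⁻¹·mol⁻¹] = kg·m²·s⁻²·K⁻¹.
Each option:
  (a) [kg·m²·s⁻²·K⁻¹] / [mol] = kg·m²·s⁻²·K⁻¹·mol⁻¹
  (b) kg·m²·s⁻²
  (c) J·K⁻¹ = N·m·K⁻¹ = kg·m²·s⁻²·K⁻¹  ← same
  (d) [kg·m·s⁻³·K⁻¹] / [kg·m⁻¹·s⁻¹] = m²·s⁻²·K⁻¹
Only (c) matches kg·m²·s⁻²·K⁻¹.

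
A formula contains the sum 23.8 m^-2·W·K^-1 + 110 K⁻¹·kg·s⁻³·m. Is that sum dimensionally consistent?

Expand each in SI base units:
  23.8 m^-2·W·K^-1:  W·m⁻²·K⁻¹ = J·s⁻¹·m⁻²·K⁻¹ = kg·s⁻³·K⁻¹
  110 K⁻¹·kg·s⁻³·m:  kg·m·s⁻³·K⁻¹
kg·s⁻³·K⁻¹ ≠ kg·m·s⁻³·K⁻¹, so they cannot be added.

No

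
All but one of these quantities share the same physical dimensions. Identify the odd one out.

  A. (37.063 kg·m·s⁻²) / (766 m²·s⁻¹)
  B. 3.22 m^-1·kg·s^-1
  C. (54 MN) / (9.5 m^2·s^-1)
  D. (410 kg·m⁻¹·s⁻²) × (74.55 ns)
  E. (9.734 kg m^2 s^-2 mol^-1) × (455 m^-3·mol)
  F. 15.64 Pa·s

Reduce each to base SI dimensions:
  A. [kg·m·s⁻²] / [m²·s⁻¹] = kg·m⁻¹·s⁻¹
  B. kg·m⁻¹·s⁻¹
  C. [kg·m·s⁻²] / [m²·s⁻¹] = kg·m⁻¹·s⁻¹
  D. [kg·m⁻¹·s⁻²] · [s] = kg·m⁻¹·s⁻¹
  E. [kg·m²·s⁻²·mol⁻¹] · [m⁻³·mol] = kg·m⁻¹·s⁻²
  F. Pa·s = N·m⁻²·s = kg·m⁻¹·s⁻¹
All reduce to kg·m⁻¹·s⁻¹ except E., which is kg·m⁻¹·s⁻².

E.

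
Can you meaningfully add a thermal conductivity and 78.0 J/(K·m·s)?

Yes

In SI base units:
  a thermal conductivity:  [thermal conductivity] = kg·m·s⁻³·K⁻¹
  78.0 J/(K·m·s):  J·s⁻¹·m⁻¹·K⁻¹ = N·m·s⁻¹·m⁻¹·K⁻¹ = kg·m·s⁻³·K⁻¹
Both are kg·m·s⁻³·K⁻¹, so they have the same dimensions and can be added.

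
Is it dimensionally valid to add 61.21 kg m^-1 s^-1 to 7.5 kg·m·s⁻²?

No

Work out the base dimensions of each:
  61.21 kg m^-1 s^-1:  kg·m⁻¹·s⁻¹
  7.5 kg·m·s⁻²:  kg·m·s⁻²
kg·m⁻¹·s⁻¹ ≠ kg·m·s⁻², so they cannot be added.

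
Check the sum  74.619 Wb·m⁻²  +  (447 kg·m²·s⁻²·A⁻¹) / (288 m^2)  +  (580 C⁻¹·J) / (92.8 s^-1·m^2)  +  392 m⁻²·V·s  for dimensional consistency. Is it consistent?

Work out the base dimensions of each:
  74.619 Wb·m⁻²:  Wb·m⁻² = V·s·m⁻² = kg·s⁻²·A⁻¹
  (447 kg·m²·s⁻²·A⁻¹) / (288 m^2):  [kg·m²·s⁻²·A⁻¹] / [m²] = kg·s⁻²·A⁻¹
  (580 C⁻¹·J) / (92.8 s^-1·m^2):  [kg·m²·s⁻³·A⁻¹] / [m²·s⁻¹] = kg·s⁻²·A⁻¹
  392 m⁻²·V·s:  V·s·m⁻² = J·C⁻¹·s·m⁻² = kg·s⁻²·A⁻¹
Every term reduces to kg·s⁻²·A⁻¹.

Yes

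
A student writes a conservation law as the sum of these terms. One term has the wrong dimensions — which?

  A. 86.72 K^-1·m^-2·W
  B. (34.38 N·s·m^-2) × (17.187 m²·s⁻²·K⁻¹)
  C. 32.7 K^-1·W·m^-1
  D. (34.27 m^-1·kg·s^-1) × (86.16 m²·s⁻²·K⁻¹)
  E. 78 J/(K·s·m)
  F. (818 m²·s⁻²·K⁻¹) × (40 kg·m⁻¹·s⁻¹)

A.

Work out the base dimensions of each:
  A. W·m⁻²·K⁻¹ = J·s⁻¹·m⁻²·K⁻¹ = kg·s⁻³·K⁻¹
  B. [kg·m⁻¹·s⁻¹] · [m²·s⁻²·K⁻¹] = kg·m·s⁻³·K⁻¹
  C. W·m⁻¹·K⁻¹ = J·s⁻¹·m⁻¹·K⁻¹ = kg·m·s⁻³·K⁻¹
  D. [kg·m⁻¹·s⁻¹] · [m²·s⁻²·K⁻¹] = kg·m·s⁻³·K⁻¹
  E. J·s⁻¹·m⁻¹·K⁻¹ = N·m·s⁻¹·m⁻¹·K⁻¹ = kg·m·s⁻³·K⁻¹
  F. [m²·s⁻²·K⁻¹] · [kg·m⁻¹·s⁻¹] = kg·m·s⁻³·K⁻¹
All reduce to kg·m·s⁻³·K⁻¹ except A., which is kg·s⁻³·K⁻¹.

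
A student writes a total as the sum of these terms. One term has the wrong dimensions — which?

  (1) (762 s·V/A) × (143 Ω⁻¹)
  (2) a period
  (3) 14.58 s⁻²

(3)

Work out the base dimensions of each:
  (1) [kg·m²·s⁻²·A⁻²] · [kg⁻¹·m⁻²·s³·A²] = s
  (2) [period] = s
  (3) s⁻²
All reduce to s except (3), which is s⁻².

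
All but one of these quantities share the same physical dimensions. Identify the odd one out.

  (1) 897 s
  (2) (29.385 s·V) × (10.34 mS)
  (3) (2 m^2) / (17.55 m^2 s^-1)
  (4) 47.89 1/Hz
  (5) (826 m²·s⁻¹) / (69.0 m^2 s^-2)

Work out the base dimensions of each:
  (1) s
  (2) [kg·m²·s⁻²·A⁻¹] · [kg⁻¹·m⁻²·s³·A²] = s·A
  (3) [m²] / [m²·s⁻¹] = s
  (4) Hz⁻¹ = (s⁻¹)⁻¹ = s
  (5) [m²·s⁻¹] / [m²·s⁻²] = s
All reduce to s except (2), which is s·A.

(2)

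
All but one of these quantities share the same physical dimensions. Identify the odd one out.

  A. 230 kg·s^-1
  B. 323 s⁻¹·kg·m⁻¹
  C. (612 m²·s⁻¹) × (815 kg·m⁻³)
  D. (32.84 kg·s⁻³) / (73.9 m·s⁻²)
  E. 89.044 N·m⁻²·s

A.

In SI base units:
  A. kg·s⁻¹
  B. kg·m⁻¹·s⁻¹
  C. [m²·s⁻¹] · [kg·m⁻³] = kg·m⁻¹·s⁻¹
  D. [kg·s⁻³] / [m·s⁻²] = kg·m⁻¹·s⁻¹
  E. N·s·m⁻² = kg·m·s⁻²·s·m⁻² = kg·m⁻¹·s⁻¹
All reduce to kg·m⁻¹·s⁻¹ except A., which is kg·s⁻¹.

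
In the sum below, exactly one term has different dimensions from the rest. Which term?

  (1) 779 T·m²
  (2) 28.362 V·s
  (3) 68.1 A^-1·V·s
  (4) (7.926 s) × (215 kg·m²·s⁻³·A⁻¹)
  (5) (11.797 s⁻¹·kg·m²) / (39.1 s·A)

(3)

Work out the base dimensions of each:
  (1) T·m² = Wb·m⁻²·m² = kg·m²·s⁻²·A⁻¹
  (2) V·s = J·C⁻¹·s = kg·m²·s⁻²·A⁻¹
  (3) V·s·A⁻¹ = J·C⁻¹·s·A⁻¹ = kg·m²·s⁻²·A⁻²
  (4) [s] · [kg·m²·s⁻³·A⁻¹] = kg·m²·s⁻²·A⁻¹
  (5) [kg·m²·s⁻¹] / [s·A] = kg·m²·s⁻²·A⁻¹
All reduce to kg·m²·s⁻²·A⁻¹ except (3), which is kg·m²·s⁻²·A⁻².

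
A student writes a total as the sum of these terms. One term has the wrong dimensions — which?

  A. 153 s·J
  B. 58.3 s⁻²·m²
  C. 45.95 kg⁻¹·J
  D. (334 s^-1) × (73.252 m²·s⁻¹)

Dimensions:
  A. J·s = N·m·s = kg·m²·s⁻¹
  B. m²·s⁻²
  C. J·kg⁻¹ = N·m·kg⁻¹ = m²·s⁻²
  D. [s⁻¹] · [m²·s⁻¹] = m²·s⁻²
All reduce to m²·s⁻² except A., which is kg·m²·s⁻¹.

A.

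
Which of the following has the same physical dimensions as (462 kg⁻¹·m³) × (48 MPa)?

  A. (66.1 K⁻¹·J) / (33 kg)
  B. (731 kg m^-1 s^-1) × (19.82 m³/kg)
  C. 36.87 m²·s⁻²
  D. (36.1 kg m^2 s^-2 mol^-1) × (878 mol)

Reference: [kg⁻¹·m³] · [kg·m⁻¹·s⁻²] = m²·s⁻².
Each option:
  A. [kg·m²·s⁻²·K⁻¹] / [kg] = m²·s⁻²·K⁻¹
  B. [kg·m⁻¹·s⁻¹] · [kg⁻¹·m³] = m²·s⁻¹
  C. m²·s⁻²  ← same
  D. [kg·m²·s⁻²·mol⁻¹] · [mol] = kg·m²·s⁻²
Only C. matches m²·s⁻².

C.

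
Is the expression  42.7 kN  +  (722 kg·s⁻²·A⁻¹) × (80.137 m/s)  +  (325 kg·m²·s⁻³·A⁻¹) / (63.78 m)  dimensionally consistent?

Dimensions:
  42.7 kN:  N = kg·m·s⁻²
  (722 kg·s⁻²·A⁻¹) × (80.137 m/s):  [kg·s⁻²·A⁻¹] · [m·s⁻¹] = kg·m·s⁻³·A⁻¹
  (325 kg·m²·s⁻³·A⁻¹) / (63.78 m):  [kg·m²·s⁻³·A⁻¹] / [m] = kg·m·s⁻³·A⁻¹
The terms do not share a single dimension (kg·m·s⁻² vs kg·m·s⁻³·A⁻¹).

No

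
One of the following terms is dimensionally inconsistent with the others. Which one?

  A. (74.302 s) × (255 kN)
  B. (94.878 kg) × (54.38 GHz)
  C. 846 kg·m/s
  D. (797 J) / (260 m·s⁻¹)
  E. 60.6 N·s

Dimensions:
  A. [s] · [kg·m·s⁻²] = kg·m·s⁻¹
  B. [kg] · [s⁻¹] = kg·s⁻¹
  C. kg·m·s⁻¹
  D. [kg·m²·s⁻²] / [m·s⁻¹] = kg·m·s⁻¹
  E. N·s = kg·m·s⁻²·s = kg·m·s⁻¹
All reduce to kg·m·s⁻¹ except B., which is kg·s⁻¹.

B.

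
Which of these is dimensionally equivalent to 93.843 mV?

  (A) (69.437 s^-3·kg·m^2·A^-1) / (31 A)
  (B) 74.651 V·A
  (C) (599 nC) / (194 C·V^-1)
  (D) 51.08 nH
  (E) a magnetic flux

(C)

Reference: V = J·C⁻¹ = kg·m²·s⁻³·A⁻¹.
Each option:
  (A) [kg·m²·s⁻³·A⁻¹] / [A] = kg·m²·s⁻³·A⁻²
  (B) V·A = J·C⁻¹·A = kg·m²·s⁻³
  (C) [s·A] / [kg⁻¹·m⁻²·s⁴·A²] = kg·m²·s⁻³·A⁻¹  ← same
  (D) H = V·s·A⁻¹ = kg·m²·s⁻²·A⁻²
  (E) [magnetic flux] = kg·m²·s⁻²·A⁻¹
Only (C) matches kg·m²·s⁻³·A⁻¹.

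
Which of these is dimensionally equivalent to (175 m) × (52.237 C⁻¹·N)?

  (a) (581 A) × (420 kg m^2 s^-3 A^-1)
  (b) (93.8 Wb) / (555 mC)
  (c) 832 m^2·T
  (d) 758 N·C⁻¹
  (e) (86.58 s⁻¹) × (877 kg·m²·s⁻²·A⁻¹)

(e)

Reference: [m] · [kg·m·s⁻³·A⁻¹] = kg·m²·s⁻³·A⁻¹.
Each option:
  (a) [A] · [kg·m²·s⁻³·A⁻¹] = kg·m²·s⁻³
  (b) [kg·m²·s⁻²·A⁻¹] / [s·A] = kg·m²·s⁻³·A⁻²
  (c) T·m² = Wb·m⁻²·m² = kg·m²·s⁻²·A⁻¹
  (d) N·C⁻¹ = kg·m·s⁻²·(s·A)⁻¹ = kg·m·s⁻³·A⁻¹
  (e) [s⁻¹] · [kg·m²·s⁻²·A⁻¹] = kg·m²·s⁻³·A⁻¹  ← same
Only (e) matches kg·m²·s⁻³·A⁻¹.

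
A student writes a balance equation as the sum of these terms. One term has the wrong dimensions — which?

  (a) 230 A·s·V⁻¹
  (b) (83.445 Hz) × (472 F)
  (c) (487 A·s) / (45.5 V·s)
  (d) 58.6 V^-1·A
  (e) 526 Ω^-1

(a)

Expand each in SI base units:
  (a) A·s·V⁻¹ = A·s·(J·C⁻¹)⁻¹ = kg⁻¹·m⁻²·s⁴·A²
  (b) [s⁻¹] · [kg⁻¹·m⁻²·s⁴·A²] = kg⁻¹·m⁻²·s³·A²
  (c) [s·A] / [kg·m²·s⁻²·A⁻¹] = kg⁻¹·m⁻²·s³·A²
  (d) A·V⁻¹ = A·(J·C⁻¹)⁻¹ = kg⁻¹·m⁻²·s³·A²
  (e) Ω⁻¹ = (V·A⁻¹)⁻¹ = kg⁻¹·m⁻²·s³·A²
All reduce to kg⁻¹·m⁻²·s³·A² except (a), which is kg⁻¹·m⁻²·s⁴·A².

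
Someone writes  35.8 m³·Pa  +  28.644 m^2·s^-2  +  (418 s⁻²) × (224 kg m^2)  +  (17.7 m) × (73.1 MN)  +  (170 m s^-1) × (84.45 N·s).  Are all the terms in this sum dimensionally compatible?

No

Dimensions:
  35.8 m³·Pa:  Pa·m³ = N·m⁻²·m³ = kg·m²·s⁻²
  28.644 m^2·s^-2:  m²·s⁻²
  (418 s⁻²) × (224 kg m^2):  [s⁻²] · [kg·m²] = kg·m²·s⁻²
  (17.7 m) × (73.1 MN):  [m] · [kg·m·s⁻²] = kg·m²·s⁻²
  (170 m s^-1) × (84.45 N·s):  [m·s⁻¹] · [kg·m·s⁻¹] = kg·m²·s⁻²
The terms do not share a single dimension (kg·m²·s⁻² vs m²·s⁻²).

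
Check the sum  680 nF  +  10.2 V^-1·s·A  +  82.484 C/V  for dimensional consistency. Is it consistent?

In SI base units:
  680 nF:  F = C·V⁻¹ = kg⁻¹·m⁻²·s⁴·A²
  10.2 V^-1·s·A:  A·s·V⁻¹ = A·s·(J·C⁻¹)⁻¹ = kg⁻¹·m⁻²·s⁴·A²
  82.484 C/V:  C·V⁻¹ = s·A·(J·C⁻¹)⁻¹ = kg⁻¹·m⁻²·s⁴·A²
Every term reduces to kg⁻¹·m⁻²·s⁴·A².

Yes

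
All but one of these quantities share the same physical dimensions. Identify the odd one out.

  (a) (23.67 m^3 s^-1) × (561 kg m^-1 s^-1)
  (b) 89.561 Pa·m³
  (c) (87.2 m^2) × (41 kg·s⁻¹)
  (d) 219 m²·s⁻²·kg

Reduce each to base SI dimensions:
  (a) [m³·s⁻¹] · [kg·m⁻¹·s⁻¹] = kg·m²·s⁻²
  (b) Pa·m³ = N·m⁻²·m³ = kg·m²·s⁻²
  (c) [m²] · [kg·s⁻¹] = kg·m²·s⁻¹
  (d) kg·m²·s⁻²
All reduce to kg·m²·s⁻² except (c), which is kg·m²·s⁻¹.

(c)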